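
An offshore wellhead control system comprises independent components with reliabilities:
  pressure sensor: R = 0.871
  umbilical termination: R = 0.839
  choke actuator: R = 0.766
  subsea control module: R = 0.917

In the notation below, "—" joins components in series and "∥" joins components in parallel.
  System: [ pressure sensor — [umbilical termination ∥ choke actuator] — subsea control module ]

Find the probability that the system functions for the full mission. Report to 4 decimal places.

0.7686

Parallel (umbilical termination and choke actuator): 1 − (1 − 0.839000)(1 − 0.766000) = 0.962326
Series (pressure sensor, [0.962326], and subsea control module): 0.871000 × 0.962326 × 0.917000 = 0.7686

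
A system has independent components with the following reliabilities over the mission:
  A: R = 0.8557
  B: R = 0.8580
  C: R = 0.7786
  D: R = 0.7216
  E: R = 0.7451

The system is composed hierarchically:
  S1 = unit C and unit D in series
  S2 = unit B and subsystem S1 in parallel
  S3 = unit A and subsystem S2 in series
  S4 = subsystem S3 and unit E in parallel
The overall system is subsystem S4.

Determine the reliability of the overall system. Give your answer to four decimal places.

Series (C and D): 0.778600 × 0.721600 = 0.561838
Parallel (B and [0.561838]): 1 − (1 − 0.858000)(1 − 0.561838) = 0.937781
Series (A and [0.937781]): 0.855700 × 0.937781 = 0.802459
Parallel ([0.802459] and E): 1 − (1 − 0.802459)(1 − 0.745100) = 0.9496

0.9496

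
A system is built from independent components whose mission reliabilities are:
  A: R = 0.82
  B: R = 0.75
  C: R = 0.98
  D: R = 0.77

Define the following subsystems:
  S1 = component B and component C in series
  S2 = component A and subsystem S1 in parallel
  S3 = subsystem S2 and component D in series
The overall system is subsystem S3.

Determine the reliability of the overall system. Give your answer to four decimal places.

Series (B and C): 0.750000 × 0.980000 = 0.735000
Parallel (A and [0.735000]): 1 − (1 − 0.820000)(1 − 0.735000) = 0.952300
Series ([0.952300] and D): 0.952300 × 0.770000 = 0.7333

0.7333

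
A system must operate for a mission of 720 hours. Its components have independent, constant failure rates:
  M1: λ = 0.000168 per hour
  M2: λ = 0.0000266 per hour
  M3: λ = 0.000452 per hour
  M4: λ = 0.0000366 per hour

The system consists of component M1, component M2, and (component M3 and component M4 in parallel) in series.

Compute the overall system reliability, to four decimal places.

0.8630

R(M1) = exp(−0.000168 × 720) = 0.886069
R(M2) = exp(−0.0000266 × 720) = 0.981030
R(M3) = exp(−0.000452 × 720) = 0.722210
R(M4) = exp(−0.0000366 × 720) = 0.973992
Parallel (M3 and M4): 1 − (1 − 0.722210)(1 − 0.973992) = 0.992775
Series (M1, M2, and [0.992775]): 0.886069 × 0.981030 × 0.992775 = 0.8630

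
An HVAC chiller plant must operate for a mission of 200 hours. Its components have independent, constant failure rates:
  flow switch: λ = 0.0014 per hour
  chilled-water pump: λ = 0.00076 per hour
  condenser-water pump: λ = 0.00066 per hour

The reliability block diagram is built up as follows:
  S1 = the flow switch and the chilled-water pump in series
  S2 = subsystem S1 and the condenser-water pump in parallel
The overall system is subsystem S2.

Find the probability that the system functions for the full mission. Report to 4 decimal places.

0.9566

R(flow switch) = exp(−0.0014 × 200) = 0.755784
R(chilled-water pump) = exp(−0.00076 × 200) = 0.858988
R(condenser-water pump) = exp(−0.00066 × 200) = 0.876341
Series (flow switch and chilled-water pump): 0.755784 × 0.858988 = 0.649209
Parallel ([0.649209] and condenser-water pump): 1 − (1 − 0.649209)(1 − 0.876341) = 0.9566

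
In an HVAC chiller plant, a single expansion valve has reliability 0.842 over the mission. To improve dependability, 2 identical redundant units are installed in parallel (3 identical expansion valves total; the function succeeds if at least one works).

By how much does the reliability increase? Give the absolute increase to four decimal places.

0.1541

R_before = 0.842
R_after = 1 − (1 − 0.842)^3 = 0.9961
ΔR = 0.9961 − 0.842 = 0.1541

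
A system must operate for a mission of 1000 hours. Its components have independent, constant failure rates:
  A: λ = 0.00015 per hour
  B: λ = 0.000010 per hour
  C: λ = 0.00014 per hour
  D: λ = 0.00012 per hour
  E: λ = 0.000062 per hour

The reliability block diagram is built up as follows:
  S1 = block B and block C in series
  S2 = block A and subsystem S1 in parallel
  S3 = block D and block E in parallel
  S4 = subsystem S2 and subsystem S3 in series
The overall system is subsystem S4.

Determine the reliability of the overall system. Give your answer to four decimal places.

0.9739

R(A) = exp(−0.00015 × 1000) = 0.860708
R(B) = exp(−0.000010 × 1000) = 0.990050
R(C) = exp(−0.00014 × 1000) = 0.869358
R(D) = exp(−0.00012 × 1000) = 0.886920
R(E) = exp(−0.000062 × 1000) = 0.939883
Series (B and C): 0.990050 × 0.869358 = 0.860708
Parallel (A and [0.860708]): 1 − (1 − 0.860708)(1 − 0.860708) = 0.980598
Parallel (D and E): 1 − (1 − 0.886920)(1 − 0.939883) = 0.993202
Series ([0.980598] and [0.993202]): 0.980598 × 0.993202 = 0.9739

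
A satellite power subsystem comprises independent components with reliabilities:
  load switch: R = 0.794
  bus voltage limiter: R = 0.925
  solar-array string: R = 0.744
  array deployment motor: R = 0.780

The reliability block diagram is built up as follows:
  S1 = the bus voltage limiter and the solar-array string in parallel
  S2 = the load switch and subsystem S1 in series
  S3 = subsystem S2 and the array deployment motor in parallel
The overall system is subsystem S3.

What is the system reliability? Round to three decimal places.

0.951

Parallel (bus voltage limiter and solar-array string): 1 − (1 − 0.92500)(1 − 0.74400) = 0.98080
Series (load switch and [0.98080]): 0.79400 × 0.98080 = 0.77876
Parallel ([0.77876] and array deployment motor): 1 − (1 − 0.77876)(1 − 0.78000) = 0.951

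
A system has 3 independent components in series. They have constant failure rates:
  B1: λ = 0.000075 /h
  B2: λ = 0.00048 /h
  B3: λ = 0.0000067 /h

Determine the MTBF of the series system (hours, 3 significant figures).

Series of exponential components: λ_sys = Σ λ_i
λ_sys = 0.000075 + 0.00048 + 0.0000067 = 5.6170e-04 /h
MTBF = 1 / λ_sys = 1780 h

1780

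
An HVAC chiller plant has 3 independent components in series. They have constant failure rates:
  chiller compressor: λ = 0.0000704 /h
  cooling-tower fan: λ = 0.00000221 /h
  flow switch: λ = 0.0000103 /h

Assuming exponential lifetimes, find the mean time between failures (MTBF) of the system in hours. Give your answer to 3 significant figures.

Series of exponential components: λ_sys = Σ λ_i
λ_sys = 0.0000704 + 0.00000221 + 0.0000103 = 8.2910e-05 /h
MTBF = 1 / λ_sys = 12100 h

12100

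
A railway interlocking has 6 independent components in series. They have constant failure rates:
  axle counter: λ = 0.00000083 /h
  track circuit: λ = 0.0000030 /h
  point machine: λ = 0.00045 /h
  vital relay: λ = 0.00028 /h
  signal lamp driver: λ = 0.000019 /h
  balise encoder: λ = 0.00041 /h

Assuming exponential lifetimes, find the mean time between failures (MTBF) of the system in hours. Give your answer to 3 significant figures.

Series of exponential components: λ_sys = Σ λ_i
λ_sys = 0.00000083 + 0.0000030 + 0.00045 + 0.00028 + 0.000019 + 0.00041 = 1.1628e-03 /h
MTBF = 1 / λ_sys = 860 h

860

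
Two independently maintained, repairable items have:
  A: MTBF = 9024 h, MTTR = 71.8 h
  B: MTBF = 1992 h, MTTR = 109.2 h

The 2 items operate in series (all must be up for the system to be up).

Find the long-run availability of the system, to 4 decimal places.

0.9405

A(A) = MTBF/(MTBF+MTTR) = 9024/(9024+71.8) = 0.992106
A(B) = MTBF/(MTBF+MTTR) = 1992/(1992+109.2) = 0.948030
Series availability: 0.992106 × 0.948030 = 0.9405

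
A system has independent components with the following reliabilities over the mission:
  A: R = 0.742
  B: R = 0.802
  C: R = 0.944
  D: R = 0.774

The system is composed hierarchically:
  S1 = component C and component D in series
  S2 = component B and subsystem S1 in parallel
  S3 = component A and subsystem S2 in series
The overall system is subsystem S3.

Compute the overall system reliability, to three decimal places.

Series (C and D): 0.94400 × 0.77400 = 0.73066
Parallel (B and [0.73066]): 1 − (1 − 0.80200)(1 − 0.73066) = 0.94667
Series (A and [0.94667]): 0.74200 × 0.94667 = 0.702

0.702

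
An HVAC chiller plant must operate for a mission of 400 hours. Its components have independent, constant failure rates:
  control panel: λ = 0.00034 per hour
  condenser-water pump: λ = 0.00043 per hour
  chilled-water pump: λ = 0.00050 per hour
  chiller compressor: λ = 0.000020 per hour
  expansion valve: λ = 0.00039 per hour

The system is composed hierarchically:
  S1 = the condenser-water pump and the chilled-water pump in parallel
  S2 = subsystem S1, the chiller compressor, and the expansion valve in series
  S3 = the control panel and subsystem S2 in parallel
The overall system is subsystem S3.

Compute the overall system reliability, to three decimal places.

0.978

R(control panel) = exp(−0.00034 × 400) = 0.87284
R(condenser-water pump) = exp(−0.00043 × 400) = 0.84198
R(chilled-water pump) = exp(−0.00050 × 400) = 0.81873
R(chiller compressor) = exp(−0.000020 × 400) = 0.99203
R(expansion valve) = exp(−0.00039 × 400) = 0.85556
Parallel (condenser-water pump and chilled-water pump): 1 − (1 − 0.84198)(1 − 0.81873) = 0.97136
Series ([0.97136], chiller compressor, and expansion valve): 0.97136 × 0.99203 × 0.85556 = 0.82443
Parallel (control panel and [0.82443]): 1 − (1 − 0.87284)(1 − 0.82443) = 0.978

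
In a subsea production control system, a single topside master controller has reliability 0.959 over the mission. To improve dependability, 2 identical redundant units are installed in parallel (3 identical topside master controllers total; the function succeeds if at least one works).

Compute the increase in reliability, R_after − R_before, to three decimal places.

0.041

R_before = 0.959
R_after = 1 − (1 − 0.959)^3 = 1.000
ΔR = 1.000 − 0.959 = 0.041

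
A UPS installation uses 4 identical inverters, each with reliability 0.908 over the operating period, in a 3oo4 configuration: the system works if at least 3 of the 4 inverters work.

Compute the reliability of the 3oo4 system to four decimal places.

R = Σ_{i=3}^{4} C(4,i) p^i (1−p)^{4−i} with p = 0.908
C(4,3)·0.908^3·0.092^1 = 0.275490
C(4,4)·0.908^4·0.092^0 = 0.679741
Sum = 0.9552

0.9552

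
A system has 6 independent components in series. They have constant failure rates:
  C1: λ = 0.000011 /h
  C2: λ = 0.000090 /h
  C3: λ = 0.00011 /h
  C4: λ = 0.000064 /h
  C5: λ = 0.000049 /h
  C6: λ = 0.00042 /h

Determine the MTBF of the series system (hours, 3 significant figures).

Series of exponential components: λ_sys = Σ λ_i
λ_sys = 0.000011 + 0.000090 + 0.00011 + 0.000064 + 0.000049 + 0.00042 = 7.4400e-04 /h
MTBF = 1 / λ_sys = 1340 h

1340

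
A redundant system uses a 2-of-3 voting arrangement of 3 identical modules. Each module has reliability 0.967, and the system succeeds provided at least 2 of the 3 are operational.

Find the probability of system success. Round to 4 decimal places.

0.9968

R = Σ_{i=2}^{3} C(3,i) p^i (1−p)^{3−i} with p = 0.967
C(3,2)·0.967^2·0.033^1 = 0.092574
C(3,3)·0.967^3·0.033^0 = 0.904231
Sum = 0.9968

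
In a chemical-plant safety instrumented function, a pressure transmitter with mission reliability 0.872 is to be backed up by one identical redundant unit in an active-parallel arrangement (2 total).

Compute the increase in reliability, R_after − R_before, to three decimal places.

R_before = 0.872
R_after = 1 − (1 − 0.872)^2 = 0.984
ΔR = 0.984 − 0.872 = 0.112

0.112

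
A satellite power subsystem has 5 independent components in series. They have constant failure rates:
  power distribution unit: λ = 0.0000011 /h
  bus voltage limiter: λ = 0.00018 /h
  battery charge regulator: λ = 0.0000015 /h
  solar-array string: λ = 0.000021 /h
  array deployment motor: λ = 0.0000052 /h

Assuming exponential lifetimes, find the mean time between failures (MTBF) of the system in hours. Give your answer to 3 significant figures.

4790

Series of exponential components: λ_sys = Σ λ_i
λ_sys = 0.0000011 + 0.00018 + 0.0000015 + 0.000021 + 0.0000052 = 2.0880e-04 /h
MTBF = 1 / λ_sys = 4790 h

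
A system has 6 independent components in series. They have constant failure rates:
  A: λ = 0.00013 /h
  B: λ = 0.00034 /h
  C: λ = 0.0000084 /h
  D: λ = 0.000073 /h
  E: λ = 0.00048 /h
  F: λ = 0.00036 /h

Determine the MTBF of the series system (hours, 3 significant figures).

719

Series of exponential components: λ_sys = Σ λ_i
λ_sys = 0.00013 + 0.00034 + 0.0000084 + 0.000073 + 0.00048 + 0.00036 = 1.3914e-03 /h
MTBF = 1 / λ_sys = 719 h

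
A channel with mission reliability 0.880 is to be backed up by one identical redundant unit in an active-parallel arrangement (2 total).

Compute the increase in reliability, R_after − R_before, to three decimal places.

0.106

R_before = 0.880
R_after = 1 − (1 − 0.880)^2 = 0.986
ΔR = 0.986 − 0.880 = 0.106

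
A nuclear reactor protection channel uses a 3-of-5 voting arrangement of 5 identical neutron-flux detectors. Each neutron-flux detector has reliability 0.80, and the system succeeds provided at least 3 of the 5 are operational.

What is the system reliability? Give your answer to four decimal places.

R = Σ_{i=3}^{5} C(5,i) p^i (1−p)^{5−i} with p = 0.80
C(5,3)·0.80^3·0.20^2 = 0.204800
C(5,4)·0.80^4·0.20^1 = 0.409600
C(5,5)·0.80^5·0.20^0 = 0.327680
Sum = 0.9421

0.9421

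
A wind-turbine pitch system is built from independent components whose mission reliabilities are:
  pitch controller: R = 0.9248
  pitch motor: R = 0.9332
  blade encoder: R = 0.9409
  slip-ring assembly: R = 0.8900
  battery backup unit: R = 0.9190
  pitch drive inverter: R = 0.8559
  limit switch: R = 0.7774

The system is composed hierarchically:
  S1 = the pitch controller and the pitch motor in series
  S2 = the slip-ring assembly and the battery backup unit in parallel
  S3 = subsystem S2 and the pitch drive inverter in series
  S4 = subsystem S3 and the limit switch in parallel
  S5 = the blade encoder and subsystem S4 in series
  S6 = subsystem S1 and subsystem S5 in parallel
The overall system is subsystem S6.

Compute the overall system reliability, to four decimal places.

0.9876

Series (pitch controller and pitch motor): 0.924800 × 0.933200 = 0.863023
Parallel (slip-ring assembly and battery backup unit): 1 − (1 − 0.890000)(1 − 0.919000) = 0.991090
Series ([0.991090] and pitch drive inverter): 0.991090 × 0.855900 = 0.848274
Parallel ([0.848274] and limit switch): 1 − (1 − 0.848274)(1 − 0.777400) = 0.966226
Series (blade encoder and [0.966226]): 0.940900 × 0.966226 = 0.909122
Parallel ([0.863023] and [0.909122]): 1 − (1 − 0.863023)(1 − 0.909122) = 0.9876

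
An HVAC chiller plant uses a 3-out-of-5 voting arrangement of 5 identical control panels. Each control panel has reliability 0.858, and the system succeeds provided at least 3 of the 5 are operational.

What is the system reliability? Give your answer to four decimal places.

0.9771

R = Σ_{i=3}^{5} C(5,i) p^i (1−p)^{5−i} with p = 0.858
C(5,3)·0.858^3·0.142^2 = 0.127362
C(5,4)·0.858^4·0.142^1 = 0.384776
C(5,5)·0.858^5·0.142^0 = 0.464982
Sum = 0.9771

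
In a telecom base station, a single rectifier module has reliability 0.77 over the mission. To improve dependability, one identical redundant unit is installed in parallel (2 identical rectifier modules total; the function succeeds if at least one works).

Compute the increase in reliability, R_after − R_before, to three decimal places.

R_before = 0.77
R_after = 1 − (1 − 0.77)^2 = 0.947
ΔR = 0.947 − 0.77 = 0.177

0.177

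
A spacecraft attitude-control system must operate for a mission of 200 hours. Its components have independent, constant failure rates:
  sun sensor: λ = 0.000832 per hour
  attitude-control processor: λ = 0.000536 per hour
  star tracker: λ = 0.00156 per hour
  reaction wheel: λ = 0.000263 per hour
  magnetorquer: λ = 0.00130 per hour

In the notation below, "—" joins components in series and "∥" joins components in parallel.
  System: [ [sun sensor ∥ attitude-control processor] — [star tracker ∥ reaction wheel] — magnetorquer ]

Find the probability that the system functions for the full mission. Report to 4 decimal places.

R(sun sensor) = exp(−0.000832 × 200) = 0.846707
R(attitude-control processor) = exp(−0.000536 × 200) = 0.898346
R(star tracker) = exp(−0.00156 × 200) = 0.731982
R(reaction wheel) = exp(−0.000263 × 200) = 0.948759
R(magnetorquer) = exp(−0.00130 × 200) = 0.771052
Parallel (sun sensor and attitude-control processor): 1 − (1 − 0.846707)(1 − 0.898346) = 0.984417
Parallel (star tracker and reaction wheel): 1 − (1 − 0.731982)(1 − 0.948759) = 0.986266
Series ([0.984417], [0.986266], and magnetorquer): 0.984417 × 0.986266 × 0.771052 = 0.7486

0.7486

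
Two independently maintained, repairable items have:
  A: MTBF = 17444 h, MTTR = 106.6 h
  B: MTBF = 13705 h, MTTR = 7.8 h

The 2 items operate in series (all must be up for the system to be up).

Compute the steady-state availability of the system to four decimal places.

0.9934

A(A) = MTBF/(MTBF+MTTR) = 17444/(17444+106.6) = 0.993926
A(B) = MTBF/(MTBF+MTTR) = 13705/(13705+7.8) = 0.999431
Series availability: 0.993926 × 0.999431 = 0.9934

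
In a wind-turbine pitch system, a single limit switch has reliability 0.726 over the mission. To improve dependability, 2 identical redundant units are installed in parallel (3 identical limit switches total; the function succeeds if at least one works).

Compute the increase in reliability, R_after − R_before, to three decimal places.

0.253

R_before = 0.726
R_after = 1 − (1 − 0.726)^3 = 0.979
ΔR = 0.979 − 0.726 = 0.253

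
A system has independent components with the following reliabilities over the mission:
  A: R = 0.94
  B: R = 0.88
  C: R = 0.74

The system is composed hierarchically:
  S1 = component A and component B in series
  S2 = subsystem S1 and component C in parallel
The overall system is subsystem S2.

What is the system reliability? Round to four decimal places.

0.9551

Series (A and B): 0.940000 × 0.880000 = 0.827200
Parallel ([0.827200] and C): 1 − (1 − 0.827200)(1 − 0.740000) = 0.9551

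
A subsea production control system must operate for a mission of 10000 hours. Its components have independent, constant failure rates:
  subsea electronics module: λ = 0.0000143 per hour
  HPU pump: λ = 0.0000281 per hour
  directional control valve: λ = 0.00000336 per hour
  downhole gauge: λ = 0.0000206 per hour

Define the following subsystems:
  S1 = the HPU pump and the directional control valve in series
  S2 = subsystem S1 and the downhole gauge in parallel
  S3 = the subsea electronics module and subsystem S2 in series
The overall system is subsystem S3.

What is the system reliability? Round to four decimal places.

R(subsea electronics module) = exp(−0.0000143 × 10000) = 0.866754
R(HPU pump) = exp(−0.0000281 × 10000) = 0.755028
R(directional control valve) = exp(−0.00000336 × 10000) = 0.966958
R(downhole gauge) = exp(−0.0000206 × 10000) = 0.813833
Series (HPU pump and directional control valve): 0.755028 × 0.966958 = 0.730080
Parallel ([0.730080] and downhole gauge): 1 − (1 − 0.730080)(1 − 0.813833) = 0.949750
Series (subsea electronics module and [0.949750]): 0.866754 × 0.949750 = 0.8232

0.8232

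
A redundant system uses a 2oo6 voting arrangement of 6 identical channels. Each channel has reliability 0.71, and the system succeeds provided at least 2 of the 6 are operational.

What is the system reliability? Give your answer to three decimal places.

R = Σ_{i=2}^{6} C(6,i) p^i (1−p)^{6−i} with p = 0.71
C(6,2)·0.71^2·0.29^4 = 0.05348
C(6,3)·0.71^3·0.29^3 = 0.17458
C(6,4)·0.71^4·0.29^2 = 0.32057
C(6,5)·0.71^5·0.29^1 = 0.31394
C(6,6)·0.71^6·0.29^0 = 0.12810
Sum = 0.991

0.991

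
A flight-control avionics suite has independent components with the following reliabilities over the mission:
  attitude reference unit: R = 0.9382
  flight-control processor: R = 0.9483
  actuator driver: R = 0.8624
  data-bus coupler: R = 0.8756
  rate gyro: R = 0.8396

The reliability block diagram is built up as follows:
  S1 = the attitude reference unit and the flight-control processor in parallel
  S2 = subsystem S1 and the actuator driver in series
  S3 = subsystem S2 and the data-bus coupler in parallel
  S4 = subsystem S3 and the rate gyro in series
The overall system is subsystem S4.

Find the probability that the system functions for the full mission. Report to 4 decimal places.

Parallel (attitude reference unit and flight-control processor): 1 − (1 − 0.938200)(1 − 0.948300) = 0.996805
Series ([0.996805] and actuator driver): 0.996805 × 0.862400 = 0.859645
Parallel ([0.859645] and data-bus coupler): 1 − (1 − 0.859645)(1 − 0.875600) = 0.982540
Series ([0.982540] and rate gyro): 0.982540 × 0.839600 = 0.8249

0.8249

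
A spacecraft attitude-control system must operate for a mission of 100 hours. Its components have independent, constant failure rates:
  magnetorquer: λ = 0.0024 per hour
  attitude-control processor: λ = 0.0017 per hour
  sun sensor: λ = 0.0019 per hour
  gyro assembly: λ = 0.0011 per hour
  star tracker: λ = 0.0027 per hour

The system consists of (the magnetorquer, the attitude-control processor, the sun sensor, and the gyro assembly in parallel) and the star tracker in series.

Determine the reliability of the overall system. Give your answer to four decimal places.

0.7629

R(magnetorquer) = exp(−0.0024 × 100) = 0.786628
R(attitude-control processor) = exp(−0.0017 × 100) = 0.843665
R(sun sensor) = exp(−0.0019 × 100) = 0.826959
R(gyro assembly) = exp(−0.0011 × 100) = 0.895834
R(star tracker) = exp(−0.0027 × 100) = 0.763379
Parallel (magnetorquer, attitude-control processor, sun sensor, and gyro assembly): 1 − (1 − 0.786628)(1 − 0.843665)(1 − 0.826959)(1 − 0.895834) = 0.999399
Series ([0.999399] and star tracker): 0.999399 × 0.763379 = 0.7629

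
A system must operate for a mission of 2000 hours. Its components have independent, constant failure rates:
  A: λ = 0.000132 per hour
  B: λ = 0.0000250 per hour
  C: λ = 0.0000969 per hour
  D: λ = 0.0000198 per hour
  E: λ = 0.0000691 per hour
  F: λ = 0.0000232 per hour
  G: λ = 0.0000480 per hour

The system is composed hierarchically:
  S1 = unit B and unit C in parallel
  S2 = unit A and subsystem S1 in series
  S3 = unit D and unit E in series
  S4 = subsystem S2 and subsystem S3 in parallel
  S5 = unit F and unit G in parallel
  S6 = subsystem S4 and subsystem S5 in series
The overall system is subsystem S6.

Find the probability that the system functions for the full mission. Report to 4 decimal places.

0.9571

R(A) = exp(−0.000132 × 2000) = 0.767974
R(B) = exp(−0.0000250 × 2000) = 0.951229
R(C) = exp(−0.0000969 × 2000) = 0.823823
R(D) = exp(−0.0000198 × 2000) = 0.961174
R(E) = exp(−0.0000691 × 2000) = 0.870924
R(F) = exp(−0.0000232 × 2000) = 0.954660
R(G) = exp(−0.0000480 × 2000) = 0.908464
Parallel (B and C): 1 − (1 − 0.951229)(1 − 0.823823) = 0.991408
Series (A and [0.991408]): 0.767974 × 0.991408 = 0.761376
Series (D and E): 0.961174 × 0.870924 = 0.837110
Parallel ([0.761376] and [0.837110]): 1 − (1 − 0.761376)(1 − 0.837110) = 0.961131
Parallel (F and G): 1 − (1 − 0.954660)(1 − 0.908464) = 0.995850
Series ([0.961131] and [0.995850]): 0.961131 × 0.995850 = 0.9571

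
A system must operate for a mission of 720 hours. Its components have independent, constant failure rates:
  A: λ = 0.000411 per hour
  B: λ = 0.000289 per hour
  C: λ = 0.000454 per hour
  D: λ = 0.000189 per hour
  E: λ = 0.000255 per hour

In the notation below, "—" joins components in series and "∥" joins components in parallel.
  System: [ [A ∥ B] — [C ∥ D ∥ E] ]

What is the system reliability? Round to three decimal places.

0.946

R(A) = exp(−0.000411 × 720) = 0.74385
R(B) = exp(−0.000289 × 720) = 0.81214
R(C) = exp(−0.000454 × 720) = 0.72117
R(D) = exp(−0.000189 × 720) = 0.87277
R(E) = exp(−0.000255 × 720) = 0.83227
Parallel (A and B): 1 − (1 − 0.74385)(1 − 0.81214) = 0.95188
Parallel (C, D, and E): 1 − (1 − 0.72117)(1 − 0.87277)(1 − 0.83227) = 0.99405
Series ([0.95188] and [0.99405]): 0.95188 × 0.99405 = 0.946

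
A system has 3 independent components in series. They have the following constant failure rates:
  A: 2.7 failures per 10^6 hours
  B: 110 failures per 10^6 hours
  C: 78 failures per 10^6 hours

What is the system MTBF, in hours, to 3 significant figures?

5240

Series of exponential components: λ_sys = Σ λ_i
λ_sys = 0.0000027 + 0.00011 + 0.000078 = 1.9070e-04 /h
MTBF = 1 / λ_sys = 5240 h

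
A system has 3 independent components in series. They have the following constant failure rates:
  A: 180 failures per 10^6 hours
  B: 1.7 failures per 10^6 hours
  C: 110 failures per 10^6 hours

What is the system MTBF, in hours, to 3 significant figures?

Series of exponential components: λ_sys = Σ λ_i
λ_sys = 0.00018 + 0.0000017 + 0.00011 = 2.9170e-04 /h
MTBF = 1 / λ_sys = 3430 h

3430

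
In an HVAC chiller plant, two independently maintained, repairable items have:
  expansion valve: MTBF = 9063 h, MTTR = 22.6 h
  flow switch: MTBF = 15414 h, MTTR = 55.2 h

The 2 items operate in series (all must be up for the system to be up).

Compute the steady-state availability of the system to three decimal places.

0.994

A(expansion valve) = MTBF/(MTBF+MTTR) = 9063/(9063+22.6) = 0.997513
A(flow switch) = MTBF/(MTBF+MTTR) = 15414/(15414+55.2) = 0.996432
Series availability: 0.997513 × 0.996432 = 0.994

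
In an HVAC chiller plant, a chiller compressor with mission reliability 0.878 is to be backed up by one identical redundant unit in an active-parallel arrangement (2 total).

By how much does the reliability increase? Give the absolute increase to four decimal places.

R_before = 0.878
R_after = 1 − (1 − 0.878)^2 = 0.9851
ΔR = 0.9851 − 0.878 = 0.1071

0.1071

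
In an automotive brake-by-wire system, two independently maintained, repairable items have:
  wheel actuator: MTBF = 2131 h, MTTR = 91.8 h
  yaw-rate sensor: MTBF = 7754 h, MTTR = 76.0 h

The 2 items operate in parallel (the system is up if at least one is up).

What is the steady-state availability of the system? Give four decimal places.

A(wheel actuator) = MTBF/(MTBF+MTTR) = 2131/(2131+91.8) = 0.958701
A(yaw-rate sensor) = MTBF/(MTBF+MTTR) = 7754/(7754+76.0) = 0.990294
Parallel availability: 1 − (1 − 0.958701)(1 − 0.990294) = 0.9996

0.9996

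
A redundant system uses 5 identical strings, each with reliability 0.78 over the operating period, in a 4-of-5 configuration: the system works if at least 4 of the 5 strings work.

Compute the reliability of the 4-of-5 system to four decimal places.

R = Σ_{i=4}^{5} C(5,i) p^i (1−p)^{5−i} with p = 0.78
C(5,4)·0.78^4·0.22^1 = 0.407166
C(5,5)·0.78^5·0.22^0 = 0.288717
Sum = 0.6959

0.6959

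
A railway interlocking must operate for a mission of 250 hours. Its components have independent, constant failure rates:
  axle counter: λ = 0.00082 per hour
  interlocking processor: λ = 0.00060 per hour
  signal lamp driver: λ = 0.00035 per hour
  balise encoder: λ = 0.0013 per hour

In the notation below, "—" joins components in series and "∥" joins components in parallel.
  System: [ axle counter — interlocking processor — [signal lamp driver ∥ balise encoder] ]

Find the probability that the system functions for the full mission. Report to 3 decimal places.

R(axle counter) = exp(−0.00082 × 250) = 0.81465
R(interlocking processor) = exp(−0.00060 × 250) = 0.86071
R(signal lamp driver) = exp(−0.00035 × 250) = 0.91622
R(balise encoder) = exp(−0.0013 × 250) = 0.72253
Parallel (signal lamp driver and balise encoder): 1 − (1 − 0.91622)(1 − 0.72253) = 0.97675
Series (axle counter, interlocking processor, and [0.97675]): 0.81465 × 0.86071 × 0.97675 = 0.685

0.685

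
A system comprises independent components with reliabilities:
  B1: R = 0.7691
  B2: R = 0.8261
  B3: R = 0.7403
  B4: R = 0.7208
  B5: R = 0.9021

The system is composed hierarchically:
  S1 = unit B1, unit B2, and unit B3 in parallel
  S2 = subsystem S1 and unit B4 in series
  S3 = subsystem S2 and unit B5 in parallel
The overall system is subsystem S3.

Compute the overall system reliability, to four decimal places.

Parallel (B1, B2, and B3): 1 − (1 − 0.769100)(1 − 0.826100)(1 − 0.740300) = 0.989572
Series ([0.989572] and B4): 0.989572 × 0.720800 = 0.713283
Parallel ([0.713283] and B5): 1 − (1 − 0.713283)(1 − 0.902100) = 0.9719

0.9719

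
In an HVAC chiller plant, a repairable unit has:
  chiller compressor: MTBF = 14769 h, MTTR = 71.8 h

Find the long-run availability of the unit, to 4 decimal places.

0.9952

A(chiller compressor) = MTBF/(MTBF+MTTR) = 14769/(14769+71.8) = 0.9952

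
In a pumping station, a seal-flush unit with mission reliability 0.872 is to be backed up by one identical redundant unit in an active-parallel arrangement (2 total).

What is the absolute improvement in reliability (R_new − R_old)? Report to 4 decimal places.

R_before = 0.872
R_after = 1 − (1 − 0.872)^2 = 0.9836
ΔR = 0.9836 − 0.872 = 0.1116

0.1116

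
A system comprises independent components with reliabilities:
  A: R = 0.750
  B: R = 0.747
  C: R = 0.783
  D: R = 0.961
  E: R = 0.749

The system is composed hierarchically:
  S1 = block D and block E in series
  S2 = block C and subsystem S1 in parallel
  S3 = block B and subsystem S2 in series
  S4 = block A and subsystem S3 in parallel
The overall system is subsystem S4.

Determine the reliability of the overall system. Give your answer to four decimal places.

0.9254

Series (D and E): 0.961000 × 0.749000 = 0.719789
Parallel (C and [0.719789]): 1 − (1 − 0.783000)(1 − 0.719789) = 0.939194
Series (B and [0.939194]): 0.747000 × 0.939194 = 0.701578
Parallel (A and [0.701578]): 1 − (1 − 0.750000)(1 − 0.701578) = 0.9254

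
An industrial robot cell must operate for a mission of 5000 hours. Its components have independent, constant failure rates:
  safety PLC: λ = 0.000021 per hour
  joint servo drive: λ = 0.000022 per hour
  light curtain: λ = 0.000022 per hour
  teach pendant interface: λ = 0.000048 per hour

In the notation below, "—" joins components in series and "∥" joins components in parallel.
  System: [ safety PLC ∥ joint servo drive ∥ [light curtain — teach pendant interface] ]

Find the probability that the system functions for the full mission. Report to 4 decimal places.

0.9969

R(safety PLC) = exp(−0.000021 × 5000) = 0.900325
R(joint servo drive) = exp(−0.000022 × 5000) = 0.895834
R(light curtain) = exp(−0.000022 × 5000) = 0.895834
R(teach pendant interface) = exp(−0.000048 × 5000) = 0.786628
Series (light curtain and teach pendant interface): 0.895834 × 0.786628 = 0.704688
Parallel (safety PLC, joint servo drive, and [0.704688]): 1 − (1 − 0.900325)(1 − 0.895834)(1 − 0.704688) = 0.9969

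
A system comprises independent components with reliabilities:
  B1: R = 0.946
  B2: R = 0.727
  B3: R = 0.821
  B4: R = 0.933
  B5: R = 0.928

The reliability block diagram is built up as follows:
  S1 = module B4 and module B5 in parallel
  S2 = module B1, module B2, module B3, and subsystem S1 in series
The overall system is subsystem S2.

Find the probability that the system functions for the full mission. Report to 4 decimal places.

0.5619

Parallel (B4 and B5): 1 − (1 − 0.933000)(1 − 0.928000) = 0.995176
Series (B1, B2, B3, and [0.995176]): 0.946000 × 0.727000 × 0.821000 × 0.995176 = 0.5619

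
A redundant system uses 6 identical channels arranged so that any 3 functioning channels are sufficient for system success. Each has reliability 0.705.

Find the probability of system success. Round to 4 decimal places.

R = Σ_{i=3}^{6} C(6,i) p^i (1−p)^{6−i} with p = 0.705
C(6,3)·0.705^3·0.295^3 = 0.179913
C(6,4)·0.705^4·0.295^2 = 0.322472
C(6,5)·0.705^5·0.295^1 = 0.308261
C(6,6)·0.705^6·0.295^0 = 0.122782
Sum = 0.9334

0.9334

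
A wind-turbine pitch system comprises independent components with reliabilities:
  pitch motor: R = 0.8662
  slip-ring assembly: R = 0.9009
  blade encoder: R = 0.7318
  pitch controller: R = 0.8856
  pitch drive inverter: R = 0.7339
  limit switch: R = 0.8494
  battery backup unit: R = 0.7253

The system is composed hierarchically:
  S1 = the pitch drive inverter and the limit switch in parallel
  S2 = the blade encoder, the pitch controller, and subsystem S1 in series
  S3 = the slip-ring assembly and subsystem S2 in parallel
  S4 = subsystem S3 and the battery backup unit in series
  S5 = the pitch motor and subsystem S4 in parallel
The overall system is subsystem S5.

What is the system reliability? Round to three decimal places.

Parallel (pitch drive inverter and limit switch): 1 − (1 − 0.73390)(1 − 0.84940) = 0.95993
Series (blade encoder, pitch controller, and [0.95993]): 0.73180 × 0.88560 × 0.95993 = 0.62211
Parallel (slip-ring assembly and [0.62211]): 1 − (1 − 0.90090)(1 − 0.62211) = 0.96255
Series ([0.96255] and battery backup unit): 0.96255 × 0.72530 = 0.69814
Parallel (pitch motor and [0.69814]): 1 − (1 − 0.86620)(1 − 0.69814) = 0.960

0.960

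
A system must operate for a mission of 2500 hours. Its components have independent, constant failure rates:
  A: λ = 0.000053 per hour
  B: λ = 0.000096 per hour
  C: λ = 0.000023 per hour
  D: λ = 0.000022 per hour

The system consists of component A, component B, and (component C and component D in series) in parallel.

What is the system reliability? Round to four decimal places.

0.9972

R(A) = exp(−0.000053 × 2500) = 0.875903
R(B) = exp(−0.000096 × 2500) = 0.786628
R(C) = exp(−0.000023 × 2500) = 0.944122
R(D) = exp(−0.000022 × 2500) = 0.946485
Series (C and D): 0.944122 × 0.946485 = 0.893597
Parallel (A, B, and [0.893597]): 1 − (1 − 0.875903)(1 − 0.786628)(1 − 0.893597) = 0.9972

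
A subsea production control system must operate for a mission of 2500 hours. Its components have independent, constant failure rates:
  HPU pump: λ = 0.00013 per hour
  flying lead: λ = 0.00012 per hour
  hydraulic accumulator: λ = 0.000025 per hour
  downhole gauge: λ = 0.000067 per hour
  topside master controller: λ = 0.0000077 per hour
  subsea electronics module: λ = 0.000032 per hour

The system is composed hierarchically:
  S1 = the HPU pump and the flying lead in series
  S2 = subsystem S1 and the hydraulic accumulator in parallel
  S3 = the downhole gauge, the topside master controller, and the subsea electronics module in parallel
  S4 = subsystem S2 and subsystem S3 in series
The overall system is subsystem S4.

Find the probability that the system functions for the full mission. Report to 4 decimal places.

R(HPU pump) = exp(−0.00013 × 2500) = 0.722527
R(flying lead) = exp(−0.00012 × 2500) = 0.740818
R(hydraulic accumulator) = exp(−0.000025 × 2500) = 0.939413
R(downhole gauge) = exp(−0.000067 × 2500) = 0.845777
R(topside master controller) = exp(−0.0000077 × 2500) = 0.980934
R(subsea electronics module) = exp(−0.000032 × 2500) = 0.923116
Series (HPU pump and flying lead): 0.722527 × 0.740818 = 0.535261
Parallel ([0.535261] and hydraulic accumulator): 1 − (1 − 0.535261)(1 − 0.939413) = 0.971843
Parallel (downhole gauge, topside master controller, and subsea electronics module): 1 − (1 − 0.845777)(1 − 0.980934)(1 − 0.923116) = 0.999774
Series ([0.971843] and [0.999774]): 0.971843 × 0.999774 = 0.9716

0.9716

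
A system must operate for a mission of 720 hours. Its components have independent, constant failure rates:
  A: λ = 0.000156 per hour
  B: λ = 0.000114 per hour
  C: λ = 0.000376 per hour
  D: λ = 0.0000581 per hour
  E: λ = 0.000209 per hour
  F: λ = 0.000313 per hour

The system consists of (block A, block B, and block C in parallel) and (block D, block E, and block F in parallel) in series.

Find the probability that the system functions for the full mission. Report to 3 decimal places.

0.997

R(A) = exp(−0.000156 × 720) = 0.89376
R(B) = exp(−0.000114 × 720) = 0.92120
R(C) = exp(−0.000376 × 720) = 0.76283
R(D) = exp(−0.0000581 × 720) = 0.95903
R(E) = exp(−0.000209 × 720) = 0.86029
R(F) = exp(−0.000313 × 720) = 0.79823
Parallel (A, B, and C): 1 − (1 − 0.89376)(1 − 0.92120)(1 − 0.76283) = 0.99801
Parallel (D, E, and F): 1 − (1 − 0.95903)(1 − 0.86029)(1 − 0.79823) = 0.99885
Series ([0.99801] and [0.99885]): 0.99801 × 0.99885 = 0.997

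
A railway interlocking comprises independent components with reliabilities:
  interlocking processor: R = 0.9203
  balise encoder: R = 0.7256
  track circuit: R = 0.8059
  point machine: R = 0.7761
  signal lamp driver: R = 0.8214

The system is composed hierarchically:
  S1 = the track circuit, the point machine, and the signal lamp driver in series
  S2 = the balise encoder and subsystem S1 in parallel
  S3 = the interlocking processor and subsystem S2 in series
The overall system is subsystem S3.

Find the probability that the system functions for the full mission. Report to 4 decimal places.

0.7975

Series (track circuit, point machine, and signal lamp driver): 0.805900 × 0.776100 × 0.821400 = 0.513752
Parallel (balise encoder and [0.513752]): 1 − (1 − 0.725600)(1 − 0.513752) = 0.866574
Series (interlocking processor and [0.866574]): 0.920300 × 0.866574 = 0.7975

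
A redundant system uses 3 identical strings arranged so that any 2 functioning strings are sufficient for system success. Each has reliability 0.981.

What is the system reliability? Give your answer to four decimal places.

0.9989

R = Σ_{i=2}^{3} C(3,i) p^i (1−p)^{3−i} with p = 0.981
C(3,2)·0.981^2·0.019^1 = 0.054855
C(3,3)·0.981^3·0.019^0 = 0.944076
Sum = 0.9989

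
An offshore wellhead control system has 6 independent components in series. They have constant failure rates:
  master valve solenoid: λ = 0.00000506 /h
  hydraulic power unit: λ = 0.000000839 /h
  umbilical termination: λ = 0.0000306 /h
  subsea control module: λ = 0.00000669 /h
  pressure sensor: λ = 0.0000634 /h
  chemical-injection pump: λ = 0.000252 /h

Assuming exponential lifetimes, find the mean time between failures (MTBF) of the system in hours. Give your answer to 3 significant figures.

2790

Series of exponential components: λ_sys = Σ λ_i
λ_sys = 0.00000506 + 0.000000839 + 0.0000306 + 0.00000669 + 0.0000634 + 0.000252 = 3.5859e-04 /h
MTBF = 1 / λ_sys = 2790 h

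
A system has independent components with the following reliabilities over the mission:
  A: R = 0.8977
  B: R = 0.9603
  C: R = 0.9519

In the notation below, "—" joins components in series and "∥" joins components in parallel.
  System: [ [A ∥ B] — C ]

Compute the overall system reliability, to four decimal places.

Parallel (A and B): 1 − (1 − 0.897700)(1 − 0.960300) = 0.995939
Series ([0.995939] and C): 0.995939 × 0.951900 = 0.9480

0.9480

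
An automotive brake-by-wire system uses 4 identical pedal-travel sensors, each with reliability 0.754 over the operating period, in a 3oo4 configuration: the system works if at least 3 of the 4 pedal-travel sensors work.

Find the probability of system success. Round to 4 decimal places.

0.7450

R = Σ_{i=3}^{4} C(4,i) p^i (1−p)^{4−i} with p = 0.754
C(4,3)·0.754^3·0.246^1 = 0.421802
C(4,4)·0.754^4·0.246^0 = 0.323210
Sum = 0.7450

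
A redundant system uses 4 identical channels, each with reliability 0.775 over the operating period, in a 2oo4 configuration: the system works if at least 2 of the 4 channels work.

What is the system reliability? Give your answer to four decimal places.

R = Σ_{i=2}^{4} C(4,i) p^i (1−p)^{4−i} with p = 0.775
C(4,2)·0.775^2·0.225^2 = 0.182440
C(4,3)·0.775^3·0.225^1 = 0.418936
C(4,4)·0.775^4·0.225^0 = 0.360750
Sum = 0.9621

0.9621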